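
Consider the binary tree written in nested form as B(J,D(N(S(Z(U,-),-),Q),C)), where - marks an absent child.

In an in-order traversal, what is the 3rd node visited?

In-order visits the left subtree, then the node, then the right subtree.
At B: go left to J.
  J is a leaf — visit J.
Visit B.
At B: go right to D.
  At D: go left to N.
    At N: go left to S.
      At S: go left to Z.
        At Z: go left to U.
          U is a leaf — visit U.
        Visit Z.
        At Z: no right child.
      Visit S.
      At S: no right child.
    Visit N.
    At N: go right to Q.
      Q is a leaf — visit Q.
  Visit D.
  At D: go right to C.
    C is a leaf — visit C.
Full in-order sequence: J, B, U, Z, S, N, Q, D, C.

U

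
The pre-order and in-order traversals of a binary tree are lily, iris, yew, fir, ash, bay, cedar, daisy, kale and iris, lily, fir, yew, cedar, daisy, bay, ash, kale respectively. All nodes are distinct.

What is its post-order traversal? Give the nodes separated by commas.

iris, fir, daisy, cedar, bay, kale, ash, yew, lily

The first element of pre-order is the root; it splits in-order into left and right subtrees.
Root lily: left subtree has 1 node {iris}, right has 7 {fir, yew, cedar, daisy, bay, ash, kale}.
  Root yew: left subtree has 1 node {fir}, right has 5 {cedar, daisy, bay, ash, kale}.
    Root ash: left subtree has 3 nodes {cedar, daisy, bay}, right has 1 {kale}.
      Root bay: left subtree has 2 nodes {cedar, daisy}, right has 0 { }.
        Root cedar: left subtree has 0 nodes { }, right has 1 {daisy}.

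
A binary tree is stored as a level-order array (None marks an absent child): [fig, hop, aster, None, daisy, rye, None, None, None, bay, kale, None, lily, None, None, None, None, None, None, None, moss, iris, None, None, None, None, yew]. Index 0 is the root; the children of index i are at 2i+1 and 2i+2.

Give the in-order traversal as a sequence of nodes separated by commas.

hop, bay, moss, daisy, iris, kale, fig, rye, lily, yew, aster

In-order visits the left subtree, then the node, then the right subtree.
At fig: go left to hop.
  At hop: no left child.
  Visit hop.
  At hop: go right to daisy.
    At daisy: go left to bay.
      At bay: no left child.
      Visit bay.
      At bay: go right to moss.
        moss is a leaf — visit moss.
    Visit daisy.
    At daisy: go right to kale.
      At kale: go left to iris.
        iris is a leaf — visit iris.
      Visit kale.
      At kale: no right child.
Visit fig.
At fig: go right to aster.
  At aster: go left to rye.
    At rye: no left child.
    Visit rye.
    At rye: go right to lily.
      At lily: no left child.
      Visit lily.
      At lily: go right to yew.
        yew is a leaf — visit yew.
  Visit aster.
  At aster: no right child.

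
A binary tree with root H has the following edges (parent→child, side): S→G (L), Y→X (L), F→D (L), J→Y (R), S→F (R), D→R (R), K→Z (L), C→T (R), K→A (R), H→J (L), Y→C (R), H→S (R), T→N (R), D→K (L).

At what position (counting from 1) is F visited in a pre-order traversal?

Pre-order visits the node, then its left subtree, then its right subtree.
Visit H.
At H: go left to J.
  Visit J.
  At J: no left child.
  At J: go right to Y.
    Visit Y.
    At Y: go left to X.
      X is a leaf — visit X.
    At Y: go right to C.
      Visit C.
      At C: no left child.
      At C: go right to T.
        Visit T.
        At T: no left child.
        At T: go right to N.
          N is a leaf — visit N.
At H: go right to S.
  Visit S.
  At S: go left to G.
    G is a leaf — visit G.
  At S: go right to F.
    Visit F.
    At F: go left to D.
      Visit D.
      At D: go left to K.
        Visit K.
        At K: go left to Z.
          Z is a leaf — visit Z.
        At K: go right to A.
          A is a leaf — visit A.
      At D: go right to R.
        R is a leaf — visit R.
    At F: no right child.
Full pre-order sequence: H, J, Y, X, C, T, N, S, G, F, D, K, Z, A, R.

10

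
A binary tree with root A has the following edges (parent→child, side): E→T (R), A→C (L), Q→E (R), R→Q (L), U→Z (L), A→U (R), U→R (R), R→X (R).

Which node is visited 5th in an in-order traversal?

Q

In-order visits the left subtree, then the node, then the right subtree.
At A: go left to C.
  C is a leaf — visit C.
Visit A.
At A: go right to U.
  At U: go left to Z.
    Z is a leaf — visit Z.
  Visit U.
  At U: go right to R.
    At R: go left to Q.
      At Q: no left child.
      Visit Q.
      At Q: go right to E.
        At E: no left child.
        Visit E.
        At E: go right to T.
          T is a leaf — visit T.
    Visit R.
    At R: go right to X.
      X is a leaf — visit X.
Full in-order sequence: C, A, Z, U, Q, E, T, R, X.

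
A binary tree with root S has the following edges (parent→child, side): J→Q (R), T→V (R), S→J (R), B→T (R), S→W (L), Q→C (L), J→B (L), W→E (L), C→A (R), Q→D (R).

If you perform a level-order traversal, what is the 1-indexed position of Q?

6

Level-order visits nodes level by level from the root, left to right within each level.
Level 0: S
Level 1: W, J
Level 2: E, B, Q
Level 3: T, C, D
Level 4: V, A
Full level-order sequence: S, W, J, E, B, Q, T, C, D, V, A.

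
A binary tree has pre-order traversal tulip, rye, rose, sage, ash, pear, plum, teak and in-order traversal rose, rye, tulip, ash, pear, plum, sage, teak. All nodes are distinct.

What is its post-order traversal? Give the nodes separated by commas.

The first element of pre-order is the root; it splits in-order into left and right subtrees.
Root tulip: left subtree has 2 nodes {rose, rye}, right has 5 {ash, pear, plum, sage, teak}.
  Root rye: left subtree has 1 node {rose}, right has 0 { }.
  Root sage: left subtree has 3 nodes {ash, pear, plum}, right has 1 {teak}.
    Root ash: left subtree has 0 nodes { }, right has 2 {pear, plum}.
      Root pear: left subtree has 0 nodes { }, right has 1 {plum}.

rose, rye, plum, pear, ash, teak, sage, tulip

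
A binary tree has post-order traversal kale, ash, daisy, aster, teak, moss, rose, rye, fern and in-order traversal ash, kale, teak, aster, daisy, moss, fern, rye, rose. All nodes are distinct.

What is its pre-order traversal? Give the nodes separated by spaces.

The last element of post-order is the root; it splits in-order into left and right subtrees.
Root fern: left subtree has 6 nodes {ash, kale, teak, aster, daisy, moss}, right has 2 {rye, rose}.
  Root moss: left subtree has 5 nodes {ash, kale, teak, aster, daisy}, right has 0 { }.
    Root teak: left subtree has 2 nodes {ash, kale}, right has 2 {aster, daisy}.
      Root ash: left subtree has 0 nodes { }, right has 1 {kale}.
      Root aster: left subtree has 0 nodes { }, right has 1 {daisy}.
  Root rye: left subtree has 0 nodes { }, right has 1 {rose}.

fern moss teak ash kale aster daisy rye rose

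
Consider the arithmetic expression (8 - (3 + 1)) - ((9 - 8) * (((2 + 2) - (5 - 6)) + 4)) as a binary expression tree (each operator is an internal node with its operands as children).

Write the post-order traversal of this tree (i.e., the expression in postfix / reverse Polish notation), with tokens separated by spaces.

Post-order on an expression tree gives postfix notation: for each operator, emit left operand, right operand, then the operator.

8 3 1 + - 9 8 - 2 2 + 5 6 - - 4 + * -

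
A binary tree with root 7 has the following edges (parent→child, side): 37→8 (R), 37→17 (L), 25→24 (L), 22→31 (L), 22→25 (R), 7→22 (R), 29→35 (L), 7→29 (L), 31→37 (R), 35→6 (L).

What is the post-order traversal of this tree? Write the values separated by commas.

Post-order visits the left subtree, then the right subtree, then the node.
At 7: go left to 29.
  At 29: go left to 35.
    At 35: go left to 6.
      6 is a leaf — visit 6.
    At 35: no right child.
    Visit 35.
  At 29: no right child.
  Visit 29.
At 7: go right to 22.
  At 22: go left to 31.
    At 31: no left child.
    At 31: go right to 37.
      At 37: go left to 17.
        17 is a leaf — visit 17.
      At 37: go right to 8.
        8 is a leaf — visit 8.
      Visit 37.
    Visit 31.
  At 22: go right to 25.
    At 25: go left to 24.
      24 is a leaf — visit 24.
    At 25: no right child.
    Visit 25.
  Visit 22.
Visit 7.

6, 35, 29, 17, 8, 37, 31, 24, 25, 22, 7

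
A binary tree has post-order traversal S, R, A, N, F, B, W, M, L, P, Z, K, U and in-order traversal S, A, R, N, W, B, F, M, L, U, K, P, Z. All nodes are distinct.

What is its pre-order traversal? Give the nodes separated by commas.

The last element of post-order is the root; it splits in-order into left and right subtrees.
Root U: left subtree has 9 nodes {S, A, R, N, W, B, F, M, L}, right has 3 {K, P, Z}.
  Root L: left subtree has 8 nodes {S, A, R, N, W, B, F, M}, right has 0 { }.
    Root M: left subtree has 7 nodes {S, A, R, N, W, B, F}, right has 0 { }.
      Root W: left subtree has 4 nodes {S, A, R, N}, right has 2 {B, F}.
        Root N: left subtree has 3 nodes {S, A, R}, right has 0 { }.
          Root A: left subtree has 1 node {S}, right has 1 {R}.
        Root B: left subtree has 0 nodes { }, right has 1 {F}.
  Root K: left subtree has 0 nodes { }, right has 2 {P, Z}.
    Root Z: left subtree has 1 node {P}, right has 0 { }.

U, L, M, W, N, A, S, R, B, F, K, Z, P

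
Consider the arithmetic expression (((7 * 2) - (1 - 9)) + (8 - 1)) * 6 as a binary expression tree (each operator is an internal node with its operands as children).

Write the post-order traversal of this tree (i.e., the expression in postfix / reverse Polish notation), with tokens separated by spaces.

7 2 * 1 9 - - 8 1 - + 6 *

Post-order on an expression tree gives postfix notation: for each operator, emit left operand, right operand, then the operator.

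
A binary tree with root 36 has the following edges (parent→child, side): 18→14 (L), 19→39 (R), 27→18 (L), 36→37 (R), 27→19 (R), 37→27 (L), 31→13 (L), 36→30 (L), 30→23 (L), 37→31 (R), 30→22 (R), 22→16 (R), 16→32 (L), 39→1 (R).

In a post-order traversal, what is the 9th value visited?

Post-order visits the left subtree, then the right subtree, then the node.
At 36: go left to 30.
  At 30: go left to 23.
    23 is a leaf — visit 23.
  At 30: go right to 22.
    At 22: no left child.
    At 22: go right to 16.
      At 16: go left to 32.
        32 is a leaf — visit 32.
      At 16: no right child.
      Visit 16.
    Visit 22.
  Visit 30.
At 36: go right to 37.
  At 37: go left to 27.
    At 27: go left to 18.
      At 18: go left to 14.
        14 is a leaf — visit 14.
      At 18: no right child.
      Visit 18.
    At 27: go right to 19.
      At 19: no left child.
      At 19: go right to 39.
        At 39: no left child.
        At 39: go right to 1.
          1 is a leaf — visit 1.
        Visit 39.
      Visit 19.
    Visit 27.
  At 37: go right to 31.
    At 31: go left to 13.
      13 is a leaf — visit 13.
    At 31: no right child.
    Visit 31.
  Visit 37.
Visit 36.
Full post-order sequence: 23, 32, 16, 22, 30, 14, 18, 1, 39, 19, 27, 13, 31, 37, 36.

39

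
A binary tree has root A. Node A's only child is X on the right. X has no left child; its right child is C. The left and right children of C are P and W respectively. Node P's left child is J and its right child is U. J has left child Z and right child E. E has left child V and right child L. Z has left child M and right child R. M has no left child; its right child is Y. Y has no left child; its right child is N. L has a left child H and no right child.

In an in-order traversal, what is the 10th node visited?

In-order visits the left subtree, then the node, then the right subtree.
At A: no left child.
Visit A.
At A: go right to X.
  At X: no left child.
  Visit X.
  At X: go right to C.
    At C: go left to P.
      At P: go left to J.
        At J: go left to Z.
          At Z: go left to M.
            At M: no left child.
            Visit M.
            At M: go right to Y.
              At Y: no left child.
              Visit Y.
              At Y: go right to N.
                N is a leaf — visit N.
          Visit Z.
          At Z: go right to R.
            R is a leaf — visit R.
        Visit J.
        At J: go right to E.
          At E: go left to V.
            V is a leaf — visit V.
          Visit E.
          At E: go right to L.
            At L: go left to H.
              H is a leaf — visit H.
            Visit L.
            At L: no right child.
      Visit P.
      At P: go right to U.
        U is a leaf — visit U.
    Visit C.
    At C: go right to W.
      W is a leaf — visit W.
Full in-order sequence: A, X, M, Y, N, Z, R, J, V, E, H, L, P, U, C, W.

E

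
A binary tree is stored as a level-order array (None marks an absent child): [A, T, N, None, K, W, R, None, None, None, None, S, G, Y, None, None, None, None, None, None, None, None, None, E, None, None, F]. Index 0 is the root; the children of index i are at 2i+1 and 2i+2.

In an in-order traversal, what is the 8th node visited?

F

In-order visits the left subtree, then the node, then the right subtree.
At A: go left to T.
  At T: no left child.
  Visit T.
  At T: go right to K.
    K is a leaf — visit K.
Visit A.
At A: go right to N.
  At N: go left to W.
    At W: go left to S.
      At S: go left to E.
        E is a leaf — visit E.
      Visit S.
      At S: no right child.
    Visit W.
    At W: go right to G.
      At G: no left child.
      Visit G.
      At G: go right to F.
        F is a leaf — visit F.
  Visit N.
  At N: go right to R.
    At R: go left to Y.
      Y is a leaf — visit Y.
    Visit R.
    At R: no right child.
Full in-order sequence: T, K, A, E, S, W, G, F, N, Y, R.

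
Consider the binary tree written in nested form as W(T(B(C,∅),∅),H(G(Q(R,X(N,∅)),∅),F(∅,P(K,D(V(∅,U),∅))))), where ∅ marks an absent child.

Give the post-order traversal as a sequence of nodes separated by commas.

Post-order visits the left subtree, then the right subtree, then the node.
At W: go left to T.
  At T: go left to B.
    At B: go left to C.
      C is a leaf — visit C.
    At B: no right child.
    Visit B.
  At T: no right child.
  Visit T.
At W: go right to H.
  At H: go left to G.
    At G: go left to Q.
      At Q: go left to R.
        R is a leaf — visit R.
      At Q: go right to X.
        At X: go left to N.
          N is a leaf — visit N.
        At X: no right child.
        Visit X.
      Visit Q.
    At G: no right child.
    Visit G.
  At H: go right to F.
    At F: no left child.
    At F: go right to P.
      At P: go left to K.
        K is a leaf — visit K.
      At P: go right to D.
        At D: go left to V.
          At V: no left child.
          At V: go right to U.
            U is a leaf — visit U.
          Visit V.
        At D: no right child.
        Visit D.
      Visit P.
    Visit F.
  Visit H.
Visit W.

C, B, T, R, N, X, Q, G, K, U, V, D, P, F, H, W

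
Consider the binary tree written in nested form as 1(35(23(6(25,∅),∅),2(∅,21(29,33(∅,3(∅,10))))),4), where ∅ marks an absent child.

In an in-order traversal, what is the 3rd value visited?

In-order visits the left subtree, then the node, then the right subtree.
At 1: go left to 35.
  At 35: go left to 23.
    At 23: go left to 6.
      At 6: go left to 25.
        25 is a leaf — visit 25.
      Visit 6.
      At 6: no right child.
    Visit 23.
    At 23: no right child.
  Visit 35.
  At 35: go right to 2.
    At 2: no left child.
    Visit 2.
    At 2: go right to 21.
      At 21: go left to 29.
        29 is a leaf — visit 29.
      Visit 21.
      At 21: go right to 33.
        At 33: no left child.
        Visit 33.
        At 33: go right to 3.
          At 3: no left child.
          Visit 3.
          At 3: go right to 10.
            10 is a leaf — visit 10.
Visit 1.
At 1: go right to 4.
  4 is a leaf — visit 4.
Full in-order sequence: 25, 6, 23, 35, 2, 29, 21, 33, 3, 10, 1, 4.

23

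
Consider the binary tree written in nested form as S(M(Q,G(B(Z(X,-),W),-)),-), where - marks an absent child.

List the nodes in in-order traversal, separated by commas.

Q, M, X, Z, B, W, G, S

In-order visits the left subtree, then the node, then the right subtree.
At S: go left to M.
  At M: go left to Q.
    Q is a leaf — visit Q.
  Visit M.
  At M: go right to G.
    At G: go left to B.
      At B: go left to Z.
        At Z: go left to X.
          X is a leaf — visit X.
        Visit Z.
        At Z: no right child.
      Visit B.
      At B: go right to W.
        W is a leaf — visit W.
    Visit G.
    At G: no right child.
Visit S.
At S: no right child.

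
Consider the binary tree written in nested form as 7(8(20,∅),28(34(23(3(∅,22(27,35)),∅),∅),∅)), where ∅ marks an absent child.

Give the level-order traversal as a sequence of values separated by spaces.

Level-order visits nodes level by level from the root, left to right within each level.
Level 0: 7
Level 1: 8, 28
Level 2: 20, 34
Level 3: 23
Level 4: 3
Level 5: 22
Level 6: 27, 35

7 8 28 20 34 23 3 22 27 35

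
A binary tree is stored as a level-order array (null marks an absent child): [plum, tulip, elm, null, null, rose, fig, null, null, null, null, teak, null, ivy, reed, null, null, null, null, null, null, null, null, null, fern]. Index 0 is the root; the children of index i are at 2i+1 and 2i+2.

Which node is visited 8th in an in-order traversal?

fig

In-order visits the left subtree, then the node, then the right subtree.
At plum: go left to tulip.
  tulip is a leaf — visit tulip.
Visit plum.
At plum: go right to elm.
  At elm: go left to rose.
    At rose: go left to teak.
      At teak: no left child.
      Visit teak.
      At teak: go right to fern.
        fern is a leaf — visit fern.
    Visit rose.
    At rose: no right child.
  Visit elm.
  At elm: go right to fig.
    At fig: go left to ivy.
      ivy is a leaf — visit ivy.
    Visit fig.
    At fig: go right to reed.
      reed is a leaf — visit reed.
Full in-order sequence: tulip, plum, teak, fern, rose, elm, ivy, fig, reed.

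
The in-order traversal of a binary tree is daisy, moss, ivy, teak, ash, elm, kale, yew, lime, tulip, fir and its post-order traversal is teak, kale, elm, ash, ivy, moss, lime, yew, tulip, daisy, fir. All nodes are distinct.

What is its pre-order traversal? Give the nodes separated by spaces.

fir daisy tulip yew moss ivy ash teak elm kale lime

The last element of post-order is the root; it splits in-order into left and right subtrees.
Root fir: left subtree has 10 nodes {daisy, moss, ivy, teak, ash, elm, kale, yew, lime, tulip}, right has 0 { }.
  Root daisy: left subtree has 0 nodes { }, right has 9 {moss, ivy, teak, ash, elm, kale, yew, lime, tulip}.
    Root tulip: left subtree has 8 nodes {moss, ivy, teak, ash, elm, kale, yew, lime}, right has 0 { }.
      Root yew: left subtree has 6 nodes {moss, ivy, teak, ash, elm, kale}, right has 1 {lime}.
        Root moss: left subtree has 0 nodes { }, right has 5 {ivy, teak, ash, elm, kale}.
          Root ivy: left subtree has 0 nodes { }, right has 4 {teak, ash, elm, kale}.
            Root ash: left subtree has 1 node {teak}, right has 2 {elm, kale}.
              Root elm: left subtree has 0 nodes { }, right has 1 {kale}.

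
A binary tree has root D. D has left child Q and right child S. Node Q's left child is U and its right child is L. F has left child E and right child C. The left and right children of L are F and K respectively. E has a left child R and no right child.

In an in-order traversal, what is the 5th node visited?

F

In-order visits the left subtree, then the node, then the right subtree.
At D: go left to Q.
  At Q: go left to U.
    U is a leaf — visit U.
  Visit Q.
  At Q: go right to L.
    At L: go left to F.
      At F: go left to E.
        At E: go left to R.
          R is a leaf — visit R.
        Visit E.
        At E: no right child.
      Visit F.
      At F: go right to C.
        C is a leaf — visit C.
    Visit L.
    At L: go right to K.
      K is a leaf — visit K.
Visit D.
At D: go right to S.
  S is a leaf — visit S.
Full in-order sequence: U, Q, R, E, F, C, L, K, D, S.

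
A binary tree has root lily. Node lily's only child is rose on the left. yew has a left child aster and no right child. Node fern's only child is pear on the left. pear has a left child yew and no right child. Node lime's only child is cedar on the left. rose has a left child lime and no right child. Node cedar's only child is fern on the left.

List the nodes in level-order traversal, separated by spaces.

Level-order visits nodes level by level from the root, left to right within each level.
Level 0: lily
Level 1: rose
Level 2: lime
Level 3: cedar
Level 4: fern
Level 5: pear
Level 6: yew
Level 7: aster

lily rose lime cedar fern pear yew aster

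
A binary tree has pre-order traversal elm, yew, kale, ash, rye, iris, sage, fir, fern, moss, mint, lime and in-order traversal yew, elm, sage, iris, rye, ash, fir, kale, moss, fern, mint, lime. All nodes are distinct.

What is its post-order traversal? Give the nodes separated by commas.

yew, sage, iris, rye, fir, ash, moss, lime, mint, fern, kale, elm

The first element of pre-order is the root; it splits in-order into left and right subtrees.
Root elm: left subtree has 1 node {yew}, right has 10 {sage, iris, rye, ash, fir, kale, moss, fern, mint, lime}.
  Root kale: left subtree has 5 nodes {sage, iris, rye, ash, fir}, right has 4 {moss, fern, mint, lime}.
    Root ash: left subtree has 3 nodes {sage, iris, rye}, right has 1 {fir}.
      Root rye: left subtree has 2 nodes {sage, iris}, right has 0 { }.
        Root iris: left subtree has 1 node {sage}, right has 0 { }.
    Root fern: left subtree has 1 node {moss}, right has 2 {mint, lime}.
      Root mint: left subtree has 0 nodes { }, right has 1 {lime}.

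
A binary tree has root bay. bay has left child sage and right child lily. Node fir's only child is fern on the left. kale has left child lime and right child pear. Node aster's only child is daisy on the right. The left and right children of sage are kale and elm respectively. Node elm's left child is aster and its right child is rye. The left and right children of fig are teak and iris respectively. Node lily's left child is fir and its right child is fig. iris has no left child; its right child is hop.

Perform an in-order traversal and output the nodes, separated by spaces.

In-order visits the left subtree, then the node, then the right subtree.
At bay: go left to sage.
  At sage: go left to kale.
    At kale: go left to lime.
      lime is a leaf — visit lime.
    Visit kale.
    At kale: go right to pear.
      pear is a leaf — visit pear.
  Visit sage.
  At sage: go right to elm.
    At elm: go left to aster.
      At aster: no left child.
      Visit aster.
      At aster: go right to daisy.
        daisy is a leaf — visit daisy.
    Visit elm.
    At elm: go right to rye.
      rye is a leaf — visit rye.
Visit bay.
At bay: go right to lily.
  At lily: go left to fir.
    At fir: go left to fern.
      fern is a leaf — visit fern.
    Visit fir.
    At fir: no right child.
  Visit lily.
  At lily: go right to fig.
    At fig: go left to teak.
      teak is a leaf — visit teak.
    Visit fig.
    At fig: go right to iris.
      At iris: no left child.
      Visit iris.
      At iris: go right to hop.
        hop is a leaf — visit hop.

lime kale pear sage aster daisy elm rye bay fern fir lily teak fig iris hop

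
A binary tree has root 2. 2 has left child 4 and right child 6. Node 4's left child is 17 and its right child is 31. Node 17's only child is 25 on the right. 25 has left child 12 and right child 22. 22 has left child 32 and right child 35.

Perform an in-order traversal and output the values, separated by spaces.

In-order visits the left subtree, then the node, then the right subtree.
At 2: go left to 4.
  At 4: go left to 17.
    At 17: no left child.
    Visit 17.
    At 17: go right to 25.
      At 25: go left to 12.
        12 is a leaf — visit 12.
      Visit 25.
      At 25: go right to 22.
        At 22: go left to 32.
          32 is a leaf — visit 32.
        Visit 22.
        At 22: go right to 35.
          35 is a leaf — visit 35.
  Visit 4.
  At 4: go right to 31.
    31 is a leaf — visit 31.
Visit 2.
At 2: go right to 6.
  6 is a leaf — visit 6.

17 12 25 32 22 35 4 31 2 6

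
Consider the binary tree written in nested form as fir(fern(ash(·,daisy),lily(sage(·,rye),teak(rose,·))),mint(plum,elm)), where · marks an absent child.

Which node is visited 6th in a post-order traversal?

teak

Post-order visits the left subtree, then the right subtree, then the node.
At fir: go left to fern.
  At fern: go left to ash.
    At ash: no left child.
    At ash: go right to daisy.
      daisy is a leaf — visit daisy.
    Visit ash.
  At fern: go right to lily.
    At lily: go left to sage.
      At sage: no left child.
      At sage: go right to rye.
        rye is a leaf — visit rye.
      Visit sage.
    At lily: go right to teak.
      At teak: go left to rose.
        rose is a leaf — visit rose.
      At teak: no right child.
      Visit teak.
    Visit lily.
  Visit fern.
At fir: go right to mint.
  At mint: go left to plum.
    plum is a leaf — visit plum.
  At mint: go right to elm.
    elm is a leaf — visit elm.
  Visit mint.
Visit fir.
Full post-order sequence: daisy, ash, rye, sage, rose, teak, lily, fern, plum, elm, mint, fir.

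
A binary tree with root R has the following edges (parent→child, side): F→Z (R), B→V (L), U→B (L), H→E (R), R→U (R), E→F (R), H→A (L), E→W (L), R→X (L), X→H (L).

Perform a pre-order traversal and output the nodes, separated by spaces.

Pre-order visits the node, then its left subtree, then its right subtree.
Visit R.
At R: go left to X.
  Visit X.
  At X: go left to H.
    Visit H.
    At H: go left to A.
      A is a leaf — visit A.
    At H: go right to E.
      Visit E.
      At E: go left to W.
        W is a leaf — visit W.
      At E: go right to F.
        Visit F.
        At F: no left child.
        At F: go right to Z.
          Z is a leaf — visit Z.
  At X: no right child.
At R: go right to U.
  Visit U.
  At U: go left to B.
    Visit B.
    At B: go left to V.
      V is a leaf — visit V.
    At B: no right child.
  At U: no right child.

R X H A E W F Z U B V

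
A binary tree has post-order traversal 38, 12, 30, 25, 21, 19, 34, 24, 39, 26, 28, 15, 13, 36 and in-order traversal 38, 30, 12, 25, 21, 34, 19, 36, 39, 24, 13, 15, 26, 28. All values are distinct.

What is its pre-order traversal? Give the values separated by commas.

36, 34, 21, 25, 30, 38, 12, 19, 13, 39, 24, 15, 28, 26

The last element of post-order is the root; it splits in-order into left and right subtrees.
Root 36: left subtree has 7 nodes {38, 30, 12, 25, 21, 34, 19}, right has 6 {39, 24, 13, 15, 26, 28}.
  Root 34: left subtree has 5 nodes {38, 30, 12, 25, 21}, right has 1 {19}.
    Root 21: left subtree has 4 nodes {38, 30, 12, 25}, right has 0 { }.
      Root 25: left subtree has 3 nodes {38, 30, 12}, right has 0 { }.
        Root 30: left subtree has 1 node {38}, right has 1 {12}.
  Root 13: left subtree has 2 nodes {39, 24}, right has 3 {15, 26, 28}.
    Root 39: left subtree has 0 nodes { }, right has 1 {24}.
    Root 15: left subtree has 0 nodes { }, right has 2 {26, 28}.
      Root 28: left subtree has 1 node {26}, right has 0 { }.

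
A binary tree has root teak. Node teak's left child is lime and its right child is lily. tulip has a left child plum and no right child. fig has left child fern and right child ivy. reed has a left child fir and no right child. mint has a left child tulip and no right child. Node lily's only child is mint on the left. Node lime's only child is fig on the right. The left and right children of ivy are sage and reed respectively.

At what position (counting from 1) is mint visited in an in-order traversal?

11

In-order visits the left subtree, then the node, then the right subtree.
At teak: go left to lime.
  At lime: no left child.
  Visit lime.
  At lime: go right to fig.
    At fig: go left to fern.
      fern is a leaf — visit fern.
    Visit fig.
    At fig: go right to ivy.
      At ivy: go left to sage.
        sage is a leaf — visit sage.
      Visit ivy.
      At ivy: go right to reed.
        At reed: go left to fir.
          fir is a leaf — visit fir.
        Visit reed.
        At reed: no right child.
Visit teak.
At teak: go right to lily.
  At lily: go left to mint.
    At mint: go left to tulip.
      At tulip: go left to plum.
        plum is a leaf — visit plum.
      Visit tulip.
      At tulip: no right child.
    Visit mint.
    At mint: no right child.
  Visit lily.
  At lily: no right child.
Full in-order sequence: lime, fern, fig, sage, ivy, fir, reed, teak, plum, tulip, mint, lily.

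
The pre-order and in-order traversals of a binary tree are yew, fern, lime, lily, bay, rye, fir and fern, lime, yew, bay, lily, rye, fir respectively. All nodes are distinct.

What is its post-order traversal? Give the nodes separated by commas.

lime, fern, bay, fir, rye, lily, yew

The first element of pre-order is the root; it splits in-order into left and right subtrees.
Root yew: left subtree has 2 nodes {fern, lime}, right has 4 {bay, lily, rye, fir}.
  Root fern: left subtree has 0 nodes { }, right has 1 {lime}.
  Root lily: left subtree has 1 node {bay}, right has 2 {rye, fir}.
    Root rye: left subtree has 0 nodes { }, right has 1 {fir}.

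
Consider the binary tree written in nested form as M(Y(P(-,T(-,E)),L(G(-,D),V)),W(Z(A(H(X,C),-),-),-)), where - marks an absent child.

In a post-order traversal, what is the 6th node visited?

V

Post-order visits the left subtree, then the right subtree, then the node.
At M: go left to Y.
  At Y: go left to P.
    At P: no left child.
    At P: go right to T.
      At T: no left child.
      At T: go right to E.
        E is a leaf — visit E.
      Visit T.
    Visit P.
  At Y: go right to L.
    At L: go left to G.
      At G: no left child.
      At G: go right to D.
        D is a leaf — visit D.
      Visit G.
    At L: go right to V.
      V is a leaf — visit V.
    Visit L.
  Visit Y.
At M: go right to W.
  At W: go left to Z.
    At Z: go left to A.
      At A: go left to H.
        At H: go left to X.
          X is a leaf — visit X.
        At H: go right to C.
          C is a leaf — visit C.
        Visit H.
      At A: no right child.
      Visit A.
    At Z: no right child.
    Visit Z.
  At W: no right child.
  Visit W.
Visit M.
Full post-order sequence: E, T, P, D, G, V, L, Y, X, C, H, A, Z, W, M.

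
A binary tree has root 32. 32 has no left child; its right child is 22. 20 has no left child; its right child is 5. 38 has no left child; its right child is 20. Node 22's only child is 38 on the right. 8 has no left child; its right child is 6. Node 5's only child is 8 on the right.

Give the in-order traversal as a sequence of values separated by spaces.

In-order visits the left subtree, then the node, then the right subtree.
At 32: no left child.
Visit 32.
At 32: go right to 22.
  At 22: no left child.
  Visit 22.
  At 22: go right to 38.
    At 38: no left child.
    Visit 38.
    At 38: go right to 20.
      At 20: no left child.
      Visit 20.
      At 20: go right to 5.
        At 5: no left child.
        Visit 5.
        At 5: go right to 8.
          At 8: no left child.
          Visit 8.
          At 8: go right to 6.
            6 is a leaf — visit 6.

32 22 38 20 5 8 6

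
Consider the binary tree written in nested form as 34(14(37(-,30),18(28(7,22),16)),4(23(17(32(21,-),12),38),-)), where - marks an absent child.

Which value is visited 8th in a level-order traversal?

Level-order visits nodes level by level from the root, left to right within each level.
Level 0: 34
Level 1: 14, 4
Level 2: 37, 18, 23
Level 3: 30, 28, 16, 17, 38
Level 4: 7, 22, 32, 12
Level 5: 21
Full level-order sequence: 34, 14, 4, 37, 18, 23, 30, 28, 16, 17, 38, 7, 22, 32, 12, 21.

28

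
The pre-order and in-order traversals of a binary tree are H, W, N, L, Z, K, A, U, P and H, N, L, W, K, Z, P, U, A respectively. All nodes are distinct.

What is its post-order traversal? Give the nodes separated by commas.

The first element of pre-order is the root; it splits in-order into left and right subtrees.
Root H: left subtree has 0 nodes { }, right has 8 {N, L, W, K, Z, P, U, A}.
  Root W: left subtree has 2 nodes {N, L}, right has 5 {K, Z, P, U, A}.
    Root N: left subtree has 0 nodes { }, right has 1 {L}.
    Root Z: left subtree has 1 node {K}, right has 3 {P, U, A}.
      Root A: left subtree has 2 nodes {P, U}, right has 0 { }.
        Root U: left subtree has 1 node {P}, right has 0 { }.

L, N, K, P, U, A, Z, W, H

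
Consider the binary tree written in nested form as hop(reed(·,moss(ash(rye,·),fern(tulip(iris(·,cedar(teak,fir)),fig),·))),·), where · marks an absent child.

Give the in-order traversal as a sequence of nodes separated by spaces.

In-order visits the left subtree, then the node, then the right subtree.
At hop: go left to reed.
  At reed: no left child.
  Visit reed.
  At reed: go right to moss.
    At moss: go left to ash.
      At ash: go left to rye.
        rye is a leaf — visit rye.
      Visit ash.
      At ash: no right child.
    Visit moss.
    At moss: go right to fern.
      At fern: go left to tulip.
        At tulip: go left to iris.
          At iris: no left child.
          Visit iris.
          At iris: go right to cedar.
            At cedar: go left to teak.
              teak is a leaf — visit teak.
            Visit cedar.
            At cedar: go right to fir.
              fir is a leaf — visit fir.
        Visit tulip.
        At tulip: go right to fig.
          fig is a leaf — visit fig.
      Visit fern.
      At fern: no right child.
Visit hop.
At hop: no right child.

reed rye ash moss iris teak cedar fir tulip fig fern hop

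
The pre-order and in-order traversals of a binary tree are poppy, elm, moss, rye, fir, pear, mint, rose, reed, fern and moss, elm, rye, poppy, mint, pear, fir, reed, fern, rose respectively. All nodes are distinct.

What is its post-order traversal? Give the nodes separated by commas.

moss, rye, elm, mint, pear, fern, reed, rose, fir, poppy

The first element of pre-order is the root; it splits in-order into left and right subtrees.
Root poppy: left subtree has 3 nodes {moss, elm, rye}, right has 6 {mint, pear, fir, reed, fern, rose}.
  Root elm: left subtree has 1 node {moss}, right has 1 {rye}.
  Root fir: left subtree has 2 nodes {mint, pear}, right has 3 {reed, fern, rose}.
    Root pear: left subtree has 1 node {mint}, right has 0 { }.
    Root rose: left subtree has 2 nodes {reed, fern}, right has 0 { }.
      Root reed: left subtree has 0 nodes { }, right has 1 {fern}.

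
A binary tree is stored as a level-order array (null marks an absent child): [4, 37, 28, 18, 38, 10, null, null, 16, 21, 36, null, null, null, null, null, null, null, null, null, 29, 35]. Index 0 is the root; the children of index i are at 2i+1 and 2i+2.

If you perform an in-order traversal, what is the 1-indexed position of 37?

3

In-order visits the left subtree, then the node, then the right subtree.
At 4: go left to 37.
  At 37: go left to 18.
    At 18: no left child.
    Visit 18.
    At 18: go right to 16.
      16 is a leaf — visit 16.
  Visit 37.
  At 37: go right to 38.
    At 38: go left to 21.
      At 21: no left child.
      Visit 21.
      At 21: go right to 29.
        29 is a leaf — visit 29.
    Visit 38.
    At 38: go right to 36.
      At 36: go left to 35.
        35 is a leaf — visit 35.
      Visit 36.
      At 36: no right child.
Visit 4.
At 4: go right to 28.
  At 28: go left to 10.
    10 is a leaf — visit 10.
  Visit 28.
  At 28: no right child.
Full in-order sequence: 18, 16, 37, 21, 29, 38, 35, 36, 4, 10, 28.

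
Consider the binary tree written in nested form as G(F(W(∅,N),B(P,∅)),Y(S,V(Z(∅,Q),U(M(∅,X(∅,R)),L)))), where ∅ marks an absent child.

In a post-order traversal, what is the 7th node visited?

Q

Post-order visits the left subtree, then the right subtree, then the node.
At G: go left to F.
  At F: go left to W.
    At W: no left child.
    At W: go right to N.
      N is a leaf — visit N.
    Visit W.
  At F: go right to B.
    At B: go left to P.
      P is a leaf — visit P.
    At B: no right child.
    Visit B.
  Visit F.
At G: go right to Y.
  At Y: go left to S.
    S is a leaf — visit S.
  At Y: go right to V.
    At V: go left to Z.
      At Z: no left child.
      At Z: go right to Q.
        Q is a leaf — visit Q.
      Visit Z.
    At V: go right to U.
      At U: go left to M.
        At M: no left child.
        At M: go right to X.
          At X: no left child.
          At X: go right to R.
            R is a leaf — visit R.
          Visit X.
        Visit M.
      At U: go right to L.
        L is a leaf — visit L.
      Visit U.
    Visit V.
  Visit Y.
Visit G.
Full post-order sequence: N, W, P, B, F, S, Q, Z, R, X, M, L, U, V, Y, G.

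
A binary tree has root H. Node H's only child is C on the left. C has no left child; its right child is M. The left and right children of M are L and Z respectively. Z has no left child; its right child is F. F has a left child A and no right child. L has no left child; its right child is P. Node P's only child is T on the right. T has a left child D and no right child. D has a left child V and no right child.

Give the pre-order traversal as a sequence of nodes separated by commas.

H, C, M, L, P, T, D, V, Z, F, A

Pre-order visits the node, then its left subtree, then its right subtree.
Visit H.
At H: go left to C.
  Visit C.
  At C: no left child.
  At C: go right to M.
    Visit M.
    At M: go left to L.
      Visit L.
      At L: no left child.
      At L: go right to P.
        Visit P.
        At P: no left child.
        At P: go right to T.
          Visit T.
          At T: go left to D.
            Visit D.
            At D: go left to V.
              V is a leaf — visit V.
            At D: no right child.
          At T: no right child.
    At M: go right to Z.
      Visit Z.
      At Z: no left child.
      At Z: go right to F.
        Visit F.
        At F: go left to A.
          A is a leaf — visit A.
        At F: no right child.
At H: no right child.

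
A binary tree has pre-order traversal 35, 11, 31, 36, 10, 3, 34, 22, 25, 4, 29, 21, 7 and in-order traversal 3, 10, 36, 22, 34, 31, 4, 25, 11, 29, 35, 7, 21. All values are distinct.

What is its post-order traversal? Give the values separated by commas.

3, 10, 22, 34, 36, 4, 25, 31, 29, 11, 7, 21, 35

The first element of pre-order is the root; it splits in-order into left and right subtrees.
Root 35: left subtree has 10 nodes {3, 10, 36, 22, 34, 31, 4, 25, 11, 29}, right has 2 {7, 21}.
  Root 11: left subtree has 8 nodes {3, 10, 36, 22, 34, 31, 4, 25}, right has 1 {29}.
    Root 31: left subtree has 5 nodes {3, 10, 36, 22, 34}, right has 2 {4, 25}.
      Root 36: left subtree has 2 nodes {3, 10}, right has 2 {22, 34}.
        Root 10: left subtree has 1 node {3}, right has 0 { }.
        Root 34: left subtree has 1 node {22}, right has 0 { }.
      Root 25: left subtree has 1 node {4}, right has 0 { }.
  Root 21: left subtree has 1 node {7}, right has 0 { }.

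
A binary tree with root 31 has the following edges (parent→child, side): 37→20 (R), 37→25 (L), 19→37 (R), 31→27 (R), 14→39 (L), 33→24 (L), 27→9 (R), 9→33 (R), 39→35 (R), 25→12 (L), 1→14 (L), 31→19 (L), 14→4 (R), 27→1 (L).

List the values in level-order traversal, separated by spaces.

Level-order visits nodes level by level from the root, left to right within each level.
Level 0: 31
Level 1: 19, 27
Level 2: 37, 1, 9
Level 3: 25, 20, 14, 33
Level 4: 12, 39, 4, 24
Level 5: 35

31 19 27 37 1 9 25 20 14 33 12 39 4 24 35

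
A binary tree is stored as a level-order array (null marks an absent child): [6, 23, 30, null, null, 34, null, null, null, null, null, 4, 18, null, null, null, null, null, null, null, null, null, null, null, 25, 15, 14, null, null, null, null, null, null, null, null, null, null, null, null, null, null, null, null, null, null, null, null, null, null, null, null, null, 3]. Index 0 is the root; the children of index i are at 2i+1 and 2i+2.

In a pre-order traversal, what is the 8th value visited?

15

Pre-order visits the node, then its left subtree, then its right subtree.
Visit 6.
At 6: go left to 23.
  23 is a leaf — visit 23.
At 6: go right to 30.
  Visit 30.
  At 30: go left to 34.
    Visit 34.
    At 34: go left to 4.
      Visit 4.
      At 4: no left child.
      At 4: go right to 25.
        25 is a leaf — visit 25.
    At 34: go right to 18.
      Visit 18.
      At 18: go left to 15.
        Visit 15.
        At 15: no left child.
        At 15: go right to 3.
          3 is a leaf — visit 3.
      At 18: go right to 14.
        14 is a leaf — visit 14.
  At 30: no right child.
Full pre-order sequence: 6, 23, 30, 34, 4, 25, 18, 15, 3, 14.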